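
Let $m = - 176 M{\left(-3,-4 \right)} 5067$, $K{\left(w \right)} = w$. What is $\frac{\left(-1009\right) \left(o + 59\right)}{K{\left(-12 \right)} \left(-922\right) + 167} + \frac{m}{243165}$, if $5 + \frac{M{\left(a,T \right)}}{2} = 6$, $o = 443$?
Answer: $- \frac{47732960458}{910328705} \approx -52.435$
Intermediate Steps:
$M{\left(a,T \right)} = 2$ ($M{\left(a,T \right)} = -10 + 2 \cdot 6 = -10 + 12 = 2$)
$m = -1783584$ ($m = \left(-176\right) 2 \cdot 5067 = \left(-352\right) 5067 = -1783584$)
$\frac{\left(-1009\right) \left(o + 59\right)}{K{\left(-12 \right)} \left(-922\right) + 167} + \frac{m}{243165} = \frac{\left(-1009\right) \left(443 + 59\right)}{\left(-12\right) \left(-922\right) + 167} - \frac{1783584}{243165} = \frac{\left(-1009\right) 502}{11064 + 167} - \frac{594528}{81055} = - \frac{506518}{11231} - \frac{594528}{81055} = - \frac{47732960458}{910328705}$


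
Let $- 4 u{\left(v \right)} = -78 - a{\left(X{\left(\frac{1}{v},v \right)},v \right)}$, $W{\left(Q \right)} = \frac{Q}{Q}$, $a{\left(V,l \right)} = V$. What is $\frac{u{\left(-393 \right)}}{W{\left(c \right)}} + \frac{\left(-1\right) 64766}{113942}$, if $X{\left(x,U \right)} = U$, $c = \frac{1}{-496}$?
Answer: $- \frac{18075397}{227884} \approx -79.318$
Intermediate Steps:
$c = - \frac{1}{496} \approx -0.0020161$
$W{\left(Q \right)} = 1$
$u{\left(v \right)} = \frac{39}{2} + \frac{v}{4}$ ($u{\left(v \right)} = - \frac{-78 - v}{4} = \frac{39}{2} + \frac{v}{4}$)
$\frac{u{\left(-393 \right)}}{W{\left(c \right)}} + \frac{\left(-1\right) 64766}{113942} = \frac{\frac{39}{2} + \frac{1}{4} \left(-393\right)}{1} + \frac{\left(-1\right) 64766}{113942} = \left(\frac{39}{2} - \frac{393}{4}\right) 1 - \frac{32383}{56971} = \left(- \frac{315}{4}\right) 1 - \frac{32383}{56971} = - \frac{315}{4} - \frac{32383}{56971} = - \frac{18075397}{227884}$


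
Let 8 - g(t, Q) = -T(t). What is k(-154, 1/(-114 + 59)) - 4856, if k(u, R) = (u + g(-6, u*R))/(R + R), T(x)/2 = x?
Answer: -511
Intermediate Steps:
T(x) = 2*x
g(t, Q) = 8 + 2*t (g(t, Q) = 8 - (-1)*2*t = 8 - (-2)*t = 8 + 2*t)
k(u, R) = (-4 + u)/(2*R) (k(u, R) = (u + (8 + 2*(-6)))/(R + R) = (u + (8 - 12))/((2*R)) = (u - 4)*(1/(2*R)) = (-4 + u)*(1/(2*R)) = (-4 + u)/(2*R))
k(-154, 1/(-114 + 59)) - 4856 = (-4 - 154)/(2*(1/(-114 + 59))) - 4856 = (½)*(-158)/1/(-55) - 4856 = (½)*(-158)/(-1/55) - 4856 = (½)*(-55)*(-158) - 4856 = 4345 - 4856 = -511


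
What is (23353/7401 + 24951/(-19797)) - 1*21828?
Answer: -1065969483442/48839199 ≈ -21826.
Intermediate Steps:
(23353/7401 + 24951/(-19797)) - 1*21828 = (23353*(1/7401) + 24951*(-1/19797)) - 21828 = (23353/7401 - 8317/6599) - 21828 = 92552330/48839199 - 21828 = -1065969483442/48839199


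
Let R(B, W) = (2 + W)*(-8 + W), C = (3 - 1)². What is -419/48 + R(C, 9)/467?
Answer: -195145/22416 ≈ -8.7056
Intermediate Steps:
C = 4 (C = 2² = 4)
R(B, W) = (-8 + W)*(2 + W)
-419/48 + R(C, 9)/467 = -419/48 + (-16 + 9² - 6*9)/467 = -419*1/48 + (-16 + 81 - 54)*(1/467) = -419/48 + 11*(1/467) = -419/48 + 11/467 = -195145/22416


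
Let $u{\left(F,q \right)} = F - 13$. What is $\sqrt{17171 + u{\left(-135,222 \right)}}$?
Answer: $\sqrt{17023} \approx 130.47$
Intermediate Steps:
$u{\left(F,q \right)} = -13 + F$ ($u{\left(F,q \right)} = F - 13 = -13 + F$)
$\sqrt{17171 + u{\left(-135,222 \right)}} = \sqrt{17171 - 148} = \sqrt{17023}$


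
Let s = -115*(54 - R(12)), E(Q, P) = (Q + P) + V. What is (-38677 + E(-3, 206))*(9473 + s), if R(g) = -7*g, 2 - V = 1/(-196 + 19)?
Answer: 43560646571/177 ≈ 2.4611e+8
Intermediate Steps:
V = 355/177 (V = 2 - 1/(-196 + 19) = 2 - 1/(-177) = 2 - 1*(-1/177) = 2 + 1/177 = 355/177 ≈ 2.0056)
E(Q, P) = 355/177 + P + Q (E(Q, P) = (Q + P) + 355/177 = (P + Q) + 355/177 = 355/177 + P + Q)
s = -15870 (s = -115*(54 - (-7)*12) = -115*(54 - 1*(-84)) = -115*(54 + 84) = -115*138 = -15870)
(-38677 + E(-3, 206))*(9473 + s) = (-38677 + (355/177 + 206 - 3))*(9473 - 15870) = (-38677 + 36286/177)*(-6397) = -6809543/177*(-6397) = 43560646571/177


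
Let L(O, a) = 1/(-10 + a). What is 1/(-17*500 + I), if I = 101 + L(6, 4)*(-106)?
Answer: -3/25144 ≈ -0.00011931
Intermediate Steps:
I = 356/3 (I = 101 - 106/(-10 + 4) = 101 - 106/(-6) = 101 - ⅙*(-106) = 101 + 53/3 = 356/3 ≈ 118.67)
1/(-17*500 + I) = 1/(-17*500 + 356/3) = 1/(-8500 + 356/3) = 1/(-25144/3) = -3/25144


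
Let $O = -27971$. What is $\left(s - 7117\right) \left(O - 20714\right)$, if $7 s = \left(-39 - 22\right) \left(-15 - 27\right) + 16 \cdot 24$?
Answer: $326001715$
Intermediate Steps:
$s = \frac{2946}{7}$ ($s = \frac{\left(-39 - 22\right) \left(-15 - 27\right) + 16 \cdot 24}{7} = \frac{\left(-61\right) \left(-42\right) + 384}{7} = \frac{2562 + 384}{7} = \frac{1}{7} \cdot 2946 = \frac{2946}{7} \approx 420.86$)
$\left(s - 7117\right) \left(O - 20714\right) = \left(\frac{2946}{7} - 7117\right) \left(-27971 - 20714\right) = \left(- \frac{46873}{7}\right) \left(-48685\right) = 326001715$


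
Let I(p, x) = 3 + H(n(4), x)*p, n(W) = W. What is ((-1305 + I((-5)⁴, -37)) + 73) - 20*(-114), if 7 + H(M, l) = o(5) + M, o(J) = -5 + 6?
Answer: -199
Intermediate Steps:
o(J) = 1
H(M, l) = -6 + M (H(M, l) = -7 + (1 + M) = -6 + M)
I(p, x) = 3 - 2*p (I(p, x) = 3 + (-6 + 4)*p = 3 - 2*p)
((-1305 + I((-5)⁴, -37)) + 73) - 20*(-114) = ((-1305 + (3 - 2*(-5)⁴)) + 73) - 20*(-114) = ((-1305 + (3 - 2*625)) + 73) + 2280 = ((-1305 + (3 - 1250)) + 73) + 2280 = ((-1305 - 1247) + 73) + 2280 = (-2552 + 73) + 2280 = -2479 + 2280 = -199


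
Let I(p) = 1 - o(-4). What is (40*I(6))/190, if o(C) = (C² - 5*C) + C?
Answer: -124/19 ≈ -6.5263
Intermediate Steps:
o(C) = C² - 4*C
I(p) = -31 (I(p) = 1 - (-4)*(-4 - 4) = 1 - (-4)*(-8) = 1 - 1*32 = 1 - 32 = -31)
(40*I(6))/190 = (40*(-31))/190 = -1240*1/190 = -124/19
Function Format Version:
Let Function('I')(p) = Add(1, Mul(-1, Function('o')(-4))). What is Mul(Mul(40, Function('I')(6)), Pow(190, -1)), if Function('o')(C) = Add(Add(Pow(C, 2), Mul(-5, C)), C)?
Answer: Rational(-124, 19) ≈ -6.5263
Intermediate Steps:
Function('o')(C) = Add(Pow(C, 2), Mul(-4, C))
Function('I')(p) = -31 (Function('I')(p) = Add(1, Mul(-1, Mul(-4, Add(-4, -4)))) = Add(1, Mul(-1, Mul(-4, -8))) = Add(1, Mul(-1, 32)) = Add(1, -32) = -31)
Mul(Mul(40, Function('I')(6)), Pow(190, -1)) = Mul(Mul(40, -31), Pow(190, -1)) = Mul(-1240, Rational(1, 190)) = Rational(-124, 19)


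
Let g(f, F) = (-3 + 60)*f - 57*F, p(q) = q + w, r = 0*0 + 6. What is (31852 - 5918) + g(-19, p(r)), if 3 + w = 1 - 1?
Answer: 24680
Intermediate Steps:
r = 6 (r = 0 + 6 = 6)
w = -3 (w = -3 + (1 - 1) = -3 + 0 = -3)
p(q) = -3 + q (p(q) = q - 3 = -3 + q)
g(f, F) = -57*F + 57*f (g(f, F) = 57*f - 57*F = -57*F + 57*f)
(31852 - 5918) + g(-19, p(r)) = (31852 - 5918) + (-57*(-3 + 6) + 57*(-19)) = 25934 + (-57*3 - 1083) = 25934 + (-171 - 1083) = 25934 - 1254 = 24680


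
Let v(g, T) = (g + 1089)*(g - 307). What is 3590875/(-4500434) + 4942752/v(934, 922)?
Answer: 5896595965331/1902814998238 ≈ 3.0989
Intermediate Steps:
v(g, T) = (-307 + g)*(1089 + g) (v(g, T) = (1089 + g)*(-307 + g) = (-307 + g)*(1089 + g))
3590875/(-4500434) + 4942752/v(934, 922) = 3590875/(-4500434) + 4942752/(-334323 + 934² + 782*934) = 3590875*(-1/4500434) + 4942752/(-334323 + 872356 + 730388) = -3590875/4500434 + 4942752/1268421 = -3590875/4500434 + 4942752*(1/1268421) = -3590875/4500434 + 1647584/422807 = 5896595965331/1902814998238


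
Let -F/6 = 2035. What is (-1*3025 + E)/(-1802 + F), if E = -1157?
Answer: 2091/7006 ≈ 0.29846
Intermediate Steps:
F = -12210 (F = -6*2035 = -12210)
(-1*3025 + E)/(-1802 + F) = (-1*3025 - 1157)/(-1802 - 12210) = (-3025 - 1157)/(-14012) = -4182*(-1/14012) = 2091/7006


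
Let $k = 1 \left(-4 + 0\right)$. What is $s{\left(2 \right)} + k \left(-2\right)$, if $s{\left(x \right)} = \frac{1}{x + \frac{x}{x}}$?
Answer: $\frac{25}{3} \approx 8.3333$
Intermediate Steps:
$s{\left(x \right)} = \frac{1}{1 + x}$ ($s{\left(x \right)} = \frac{1}{x + 1} = \frac{1}{1 + x}$)
$k = -4$ ($k = 1 \left(-4\right) = -4$)
$s{\left(2 \right)} + k \left(-2\right) = \frac{1}{1 + 2} - -8 = \frac{1}{3} + 8 = \frac{25}{3}$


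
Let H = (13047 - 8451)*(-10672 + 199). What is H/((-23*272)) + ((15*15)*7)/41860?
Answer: 78217983/10166 ≈ 7694.1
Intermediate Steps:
H = -48133908 (H = 4596*(-10473) = -48133908)
H/((-23*272)) + ((15*15)*7)/41860 = -48133908/((-23*272)) + ((15*15)*7)/41860 = -48133908/(-6256) + (225*7)*(1/41860) = -48133908*(-1/6256) + 1575*(1/41860) = 12033477/1564 + 45/1196 = 78217983/10166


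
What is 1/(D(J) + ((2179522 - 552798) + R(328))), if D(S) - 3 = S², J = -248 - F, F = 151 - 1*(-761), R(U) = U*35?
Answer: 1/2983807 ≈ 3.3514e-7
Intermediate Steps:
R(U) = 35*U
F = 912 (F = 151 + 761 = 912)
J = -1160 (J = -248 - 1*912 = -248 - 912 = -1160)
D(S) = 3 + S²
1/(D(J) + ((2179522 - 552798) + R(328))) = 1/((3 + (-1160)²) + ((2179522 - 552798) + 35*328)) = 1/((3 + 1345600) + (1626724 + 11480)) = 1/(1345603 + 1638204) = 1/2983807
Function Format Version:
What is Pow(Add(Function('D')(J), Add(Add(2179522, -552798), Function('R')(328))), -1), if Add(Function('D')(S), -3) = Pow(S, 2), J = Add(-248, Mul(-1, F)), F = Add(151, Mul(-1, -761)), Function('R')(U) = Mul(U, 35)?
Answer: Rational(1, 2983807) ≈ 3.3514e-7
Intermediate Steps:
Function('R')(U) = Mul(35, U)
F = 912 (F = Add(151, 761) = 912)
J = -1160 (J = Add(-248, Mul(-1, 912)) = Add(-248, -912) = -1160)
Function('D')(S) = Add(3, Pow(S, 2))
Pow(Add(Function('D')(J), Add(Add(2179522, -552798), Function('R')(328))), -1) = Pow(Add(Add(3, Pow(-1160, 2)), Add(Add(2179522, -552798), Mul(35, 328))), -1) = Pow(Add(Add(3, 1345600), Add(1626724, 11480)), -1) = Pow(Add(1345603, 1638204), -1) = Pow(2983807, -1) = Rational(1, 2983807)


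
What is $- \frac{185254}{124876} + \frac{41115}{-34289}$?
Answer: $- \frac{5743225573}{2140936582} \approx -2.6826$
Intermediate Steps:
$- \frac{185254}{124876} + \frac{41115}{-34289} = \left(-185254\right) \frac{1}{124876} + 41115 \left(- \frac{1}{34289}\right) = - \frac{92627}{62438} - \frac{41115}{34289} = - \frac{5743225573}{2140936582}$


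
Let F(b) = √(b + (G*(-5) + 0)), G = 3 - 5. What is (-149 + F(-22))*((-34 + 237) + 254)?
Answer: -68093 + 914*I*√3 ≈ -68093.0 + 1583.1*I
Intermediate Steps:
G = -2
F(b) = √(10 + b) (F(b) = √(b + (-2*(-5) + 0)) = √(b + (10 + 0)) = √(b + 10) = √(10 + b))
(-149 + F(-22))*((-34 + 237) + 254) = (-149 + √(10 - 22))*((-34 + 237) + 254) = (-149 + √(-12))*(203 + 254) = (-149 + 2*I*√3)*457 = -68093 + 914*I*√3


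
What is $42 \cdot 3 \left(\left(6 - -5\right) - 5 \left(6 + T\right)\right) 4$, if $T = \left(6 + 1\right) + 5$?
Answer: $-39816$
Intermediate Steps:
$T = 12$ ($T = 7 + 5 = 12$)
$42 \cdot 3 \left(\left(6 - -5\right) - 5 \left(6 + T\right)\right) 4 = 42 \cdot 3 \left(\left(6 - -5\right) - 5 \left(6 + 12\right)\right) 4 = 126 \left(\left(6 + 5\right) - 90\right) 4 = 126 \left(11 - 90\right) 4 = 126 \left(\left(-79\right) 4\right) = 126 \left(-316\right) = -39816$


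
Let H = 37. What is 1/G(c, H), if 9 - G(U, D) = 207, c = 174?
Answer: -1/198 ≈ -0.0050505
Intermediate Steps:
G(U, D) = -198 (G(U, D) = 9 - 1*207 = 9 - 207 = -198)
1/G(c, H) = 1/(-198) = -1/198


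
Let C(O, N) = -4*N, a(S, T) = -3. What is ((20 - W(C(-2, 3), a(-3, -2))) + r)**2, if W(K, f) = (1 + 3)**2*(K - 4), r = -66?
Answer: 44100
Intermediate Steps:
W(K, f) = -64 + 16*K (W(K, f) = 4**2*(-4 + K) = 16*(-4 + K) = -64 + 16*K)
((20 - W(C(-2, 3), a(-3, -2))) + r)**2 = ((20 - (-64 + 16*(-4*3))) - 66)**2 = ((20 - (-64 + 16*(-12))) - 66)**2 = ((20 - (-64 - 192)) - 66)**2 = ((20 - 1*(-256)) - 66)**2 = ((20 + 256) - 66)**2 = (276 - 66)**2 = 210**2 = 44100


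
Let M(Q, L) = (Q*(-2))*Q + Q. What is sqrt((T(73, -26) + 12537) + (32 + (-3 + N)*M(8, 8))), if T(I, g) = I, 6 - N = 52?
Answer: 21*sqrt(42) ≈ 136.10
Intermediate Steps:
N = -46 (N = 6 - 1*52 = 6 - 52 = -46)
M(Q, L) = Q - 2*Q**2 (M(Q, L) = (-2*Q)*Q + Q = -2*Q**2 + Q = Q - 2*Q**2)
sqrt((T(73, -26) + 12537) + (32 + (-3 + N)*M(8, 8))) = sqrt((73 + 12537) + (32 + (-3 - 46)*(8*(1 - 2*8)))) = sqrt(12610 + (32 - 392*(1 - 16))) = sqrt(12610 + (32 - 392*(-15))) = sqrt(12610 + (32 - 49*(-120))) = sqrt(12610 + (32 + 5880)) = sqrt(12610 + 5912) = sqrt(18522) = 21*sqrt(42)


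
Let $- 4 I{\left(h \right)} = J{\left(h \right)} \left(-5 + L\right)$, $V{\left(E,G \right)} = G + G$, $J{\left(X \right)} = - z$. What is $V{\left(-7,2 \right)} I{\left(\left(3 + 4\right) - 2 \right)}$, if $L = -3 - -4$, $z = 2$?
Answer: $-8$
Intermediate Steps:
$L = 1$ ($L = -3 + 4 = 1$)
$J{\left(X \right)} = -2$ ($J{\left(X \right)} = \left(-1\right) 2 = -2$)
$V{\left(E,G \right)} = 2 G$
$I{\left(h \right)} = -2$ ($I{\left(h \right)} = - \frac{\left(-2\right) \left(-5 + 1\right)}{4} = - \frac{\left(-2\right) \left(-4\right)}{4} = \left(- \frac{1}{4}\right) 8 = -2$)
$V{\left(-7,2 \right)} I{\left(\left(3 + 4\right) - 2 \right)} = 2 \cdot 2 \left(-2\right) = 4 \left(-2\right) = -8$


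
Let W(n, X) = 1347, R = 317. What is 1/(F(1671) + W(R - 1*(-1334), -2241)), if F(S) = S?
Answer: 1/3018 ≈ 0.00033135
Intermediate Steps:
1/(F(1671) + W(R - 1*(-1334), -2241)) = 1/(1671 + 1347) = 1/3018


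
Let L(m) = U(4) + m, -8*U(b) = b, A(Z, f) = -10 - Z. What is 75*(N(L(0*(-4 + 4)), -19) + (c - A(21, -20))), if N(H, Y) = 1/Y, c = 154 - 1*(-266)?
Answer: 642600/19 ≈ 33821.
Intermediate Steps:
U(b) = -b/8
c = 420 (c = 154 + 266 = 420)
L(m) = -½ + m (L(m) = -⅛*4 + m = -½ + m)
75*(N(L(0*(-4 + 4)), -19) + (c - A(21, -20))) = 75*(1/(-19) + (420 - (-10 - 1*21))) = 75*(-1/19 + (420 - (-10 - 21))) = 75*(-1/19 + (420 - 1*(-31))) = 75*(-1/19 + (420 + 31)) = 75*(-1/19 + 451) = 75*(8568/19) = 642600/19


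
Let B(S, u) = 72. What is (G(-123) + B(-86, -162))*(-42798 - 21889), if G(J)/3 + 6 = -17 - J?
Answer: -24063564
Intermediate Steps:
G(J) = -69 - 3*J (G(J) = -18 + 3*(-17 - J) = -18 + (-51 - 3*J) = -69 - 3*J)
(G(-123) + B(-86, -162))*(-42798 - 21889) = ((-69 - 3*(-123)) + 72)*(-42798 - 21889) = ((-69 + 369) + 72)*(-64687) = (300 + 72)*(-64687) = 372*(-64687) = -24063564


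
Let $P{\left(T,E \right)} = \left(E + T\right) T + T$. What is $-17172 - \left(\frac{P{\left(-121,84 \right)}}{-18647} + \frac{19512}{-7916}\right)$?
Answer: $- \frac{633588655446}{36902413} \approx -17169.0$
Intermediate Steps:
$P{\left(T,E \right)} = T + T \left(E + T\right)$ ($P{\left(T,E \right)} = T \left(E + T\right) + T = T + T \left(E + T\right)$)
$-17172 - \left(\frac{P{\left(-121,84 \right)}}{-18647} + \frac{19512}{-7916}\right) = -17172 - \left(\frac{\left(-121\right) \left(1 + 84 - 121\right)}{-18647} + \frac{19512}{-7916}\right) = -17172 - \left(\left(-121\right) \left(-36\right) \left(- \frac{1}{18647}\right) + 19512 \left(- \frac{1}{7916}\right)\right) = -17172 - \left(4356 \left(- \frac{1}{18647}\right) - \frac{4878}{1979}\right) = -17172 - \left(- \frac{4356}{18647} - \frac{4878}{1979}\right) = -17172 - - \frac{99580590}{36902413} = -17172 + \frac{99580590}{36902413} = - \frac{633588655446}{36902413}$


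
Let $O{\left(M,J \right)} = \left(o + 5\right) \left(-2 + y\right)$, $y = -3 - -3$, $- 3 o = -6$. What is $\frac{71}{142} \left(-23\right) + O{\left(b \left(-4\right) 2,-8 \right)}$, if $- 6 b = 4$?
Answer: $- \frac{51}{2} \approx -25.5$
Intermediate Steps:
$b = - \frac{2}{3}$ ($b = \left(- \frac{1}{6}\right) 4 = - \frac{2}{3} \approx -0.66667$)
$o = 2$ ($o = \left(- \frac{1}{3}\right) \left(-6\right) = 2$)
$y = 0$ ($y = -3 + 3 = 0$)
$O{\left(M,J \right)} = -14$ ($O{\left(M,J \right)} = \left(2 + 5\right) \left(-2 + 0\right) = 7 \left(-2\right) = -14$)
$\frac{71}{142} \left(-23\right) + O{\left(b \left(-4\right) 2,-8 \right)} = \frac{71}{142} \left(-23\right) - 14 = 71 \cdot \frac{1}{142} \left(-23\right) - 14 = \frac{1}{2} \left(-23\right) - 14 = - \frac{23}{2} - 14 = - \frac{51}{2}$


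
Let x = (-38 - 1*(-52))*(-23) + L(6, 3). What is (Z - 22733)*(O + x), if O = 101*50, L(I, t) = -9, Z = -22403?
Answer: -212996784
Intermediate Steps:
O = 5050
x = -331 (x = (-38 - 1*(-52))*(-23) - 9 = (-38 + 52)*(-23) - 9 = 14*(-23) - 9 = -322 - 9 = -331)
(Z - 22733)*(O + x) = (-22403 - 22733)*(5050 - 331) = -45136*4719 = -212996784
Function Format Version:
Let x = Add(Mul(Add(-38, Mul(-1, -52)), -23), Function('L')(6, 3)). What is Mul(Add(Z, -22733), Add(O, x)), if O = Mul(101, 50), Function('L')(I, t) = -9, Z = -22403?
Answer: -212996784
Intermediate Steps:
O = 5050
x = -331 (x = Add(Mul(Add(-38, Mul(-1, -52)), -23), -9) = Add(Mul(Add(-38, 52), -23), -9) = Add(Mul(14, -23), -9) = Add(-322, -9) = -331)
Mul(Add(Z, -22733), Add(O, x)) = Mul(Add(-22403, -22733), Add(5050, -331)) = Mul(-45136, 4719) = -212996784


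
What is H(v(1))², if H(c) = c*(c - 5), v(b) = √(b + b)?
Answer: 54 - 20*√2 ≈ 25.716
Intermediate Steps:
v(b) = √2*√b (v(b) = √(2*b) = √2*√b)
H(c) = c*(-5 + c)
H(v(1))² = ((√2*√1)*(-5 + √2*√1))² = ((√2*1)*(-5 + √2*1))² = (√2*(-5 + √2))² = 2*(-5 + √2)²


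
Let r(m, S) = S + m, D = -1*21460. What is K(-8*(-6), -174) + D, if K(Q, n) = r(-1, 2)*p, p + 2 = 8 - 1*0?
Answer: -21454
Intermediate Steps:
D = -21460
p = 6 (p = -2 + (8 - 1*0) = -2 + (8 + 0) = -2 + 8 = 6)
K(Q, n) = 6 (K(Q, n) = (2 - 1)*6 = 1*6 = 6)
K(-8*(-6), -174) + D = 6 - 21460 = -21454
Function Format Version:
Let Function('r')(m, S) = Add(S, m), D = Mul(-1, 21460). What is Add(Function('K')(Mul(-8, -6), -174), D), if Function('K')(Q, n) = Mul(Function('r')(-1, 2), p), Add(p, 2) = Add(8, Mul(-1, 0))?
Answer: -21454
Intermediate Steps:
D = -21460
p = 6 (p = Add(-2, Add(8, Mul(-1, 0))) = Add(-2, Add(8, 0)) = Add(-2, 8) = 6)
Function('K')(Q, n) = 6 (Function('K')(Q, n) = Mul(Add(2, -1), 6) = Mul(1, 6) = 6)
Add(Function('K')(Mul(-8, -6), -174), D) = Add(6, -21460) = -21454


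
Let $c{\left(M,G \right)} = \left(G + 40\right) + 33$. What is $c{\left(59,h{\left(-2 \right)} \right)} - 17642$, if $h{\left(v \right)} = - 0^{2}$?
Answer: $-17569$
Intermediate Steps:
$h{\left(v \right)} = 0$ ($h{\left(v \right)} = \left(-1\right) 0 = 0$)
$c{\left(M,G \right)} = 73 + G$ ($c{\left(M,G \right)} = \left(40 + G\right) + 33 = 73 + G$)
$c{\left(59,h{\left(-2 \right)} \right)} - 17642 = \left(73 + 0\right) - 17642 = 73 - 17642 = -17569$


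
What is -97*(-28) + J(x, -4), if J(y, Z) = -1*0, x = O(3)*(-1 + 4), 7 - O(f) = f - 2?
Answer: 2716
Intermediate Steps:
O(f) = 9 - f (O(f) = 7 - (f - 2) = 7 - (-2 + f) = 7 + (2 - f) = 9 - f)
x = 18 (x = (9 - 1*3)*(-1 + 4) = (9 - 3)*3 = 6*3 = 18)
J(y, Z) = 0
-97*(-28) + J(x, -4) = -97*(-28) + 0 = 2716 + 0 = 2716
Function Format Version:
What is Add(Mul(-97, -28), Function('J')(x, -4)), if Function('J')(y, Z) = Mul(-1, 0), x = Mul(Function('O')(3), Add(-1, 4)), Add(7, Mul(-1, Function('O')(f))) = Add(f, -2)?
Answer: 2716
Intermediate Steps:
Function('O')(f) = Add(9, Mul(-1, f)) (Function('O')(f) = Add(7, Mul(-1, Add(f, -2))) = Add(7, Mul(-1, Add(-2, f))) = Add(7, Add(2, Mul(-1, f))) = Add(9, Mul(-1, f)))
x = 18 (x = Mul(Add(9, Mul(-1, 3)), Add(-1, 4)) = Mul(Add(9, -3), 3) = Mul(6, 3) = 18)
Function('J')(y, Z) = 0
Add(Mul(-97, -28), Function('J')(x, -4)) = Add(Mul(-97, -28), 0) = Add(2716, 0) = 2716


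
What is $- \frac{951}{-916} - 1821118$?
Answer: $- \frac{1668143137}{916} \approx -1.8211 \cdot 10^{6}$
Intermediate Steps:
$- \frac{951}{-916} - 1821118 = \left(-951\right) \left(- \frac{1}{916}\right) - 1821118 = \frac{951}{916} - 1821118 = - \frac{1668143137}{916}$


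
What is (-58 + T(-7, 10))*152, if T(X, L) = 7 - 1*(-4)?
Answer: -7144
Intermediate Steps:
T(X, L) = 11 (T(X, L) = 7 + 4 = 11)
(-58 + T(-7, 10))*152 = (-58 + 11)*152 = -47*152 = -7144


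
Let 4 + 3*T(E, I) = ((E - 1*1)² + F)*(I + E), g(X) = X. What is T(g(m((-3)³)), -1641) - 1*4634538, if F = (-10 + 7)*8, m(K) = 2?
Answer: -13865921/3 ≈ -4.6220e+6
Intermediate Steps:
F = -24 (F = -3*8 = -24)
T(E, I) = -4/3 + (-24 + (-1 + E)²)*(E + I)/3 (T(E, I) = -4/3 + (((E - 1*1)² - 24)*(I + E))/3 = -4/3 + (((E - 1)² - 24)*(E + I))/3 = -4/3 + (((-1 + E)² - 24)*(E + I))/3 = -4/3 + ((-24 + (-1 + E)²)*(E + I))/3 = -4/3 + (-24 + (-1 + E)²)*(E + I)/3)
T(g(m((-3)³)), -1641) - 1*4634538 = (-4/3 - 8*2 - 8*(-1641) + (⅓)*2*(-1 + 2)² + (⅓)*(-1641)*(-1 + 2)²) - 1*4634538 = (-4/3 - 16 + 13128 + (⅓)*2*1² + (⅓)*(-1641)*1²) - 4634538 = (-4/3 - 16 + 13128 + (⅓)*2*1 + (⅓)*(-1641)*1) - 4634538 = (-4/3 - 16 + 13128 + ⅔ - 547) - 4634538 = 37693/3 - 4634538 = -13865921/3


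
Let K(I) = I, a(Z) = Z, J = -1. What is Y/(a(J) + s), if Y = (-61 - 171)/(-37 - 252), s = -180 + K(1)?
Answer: -58/13005 ≈ -0.0044598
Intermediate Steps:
s = -179 (s = -180 + 1 = -179)
Y = 232/289 (Y = -232/(-289) = -232*(-1/289) = 232/289 ≈ 0.80277)
Y/(a(J) + s) = 232/(289*(-1 - 179)) = (232/289)/(-180) = (232/289)*(-1/180) = -58/13005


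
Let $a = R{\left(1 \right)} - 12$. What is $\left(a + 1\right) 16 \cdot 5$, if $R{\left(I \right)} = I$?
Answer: $-800$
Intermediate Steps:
$a = -11$ ($a = 1 - 12 = -11$)
$\left(a + 1\right) 16 \cdot 5 = \left(-11 + 1\right) 16 \cdot 5 = \left(-10\right) 80 = -800$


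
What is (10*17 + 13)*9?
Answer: 1647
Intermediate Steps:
(10*17 + 13)*9 = (170 + 13)*9 = 183*9 = 1647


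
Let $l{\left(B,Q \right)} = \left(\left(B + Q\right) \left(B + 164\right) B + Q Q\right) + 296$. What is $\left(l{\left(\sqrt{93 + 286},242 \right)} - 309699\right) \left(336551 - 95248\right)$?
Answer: $-23397945395 + 9668287301 \sqrt{379} \approx 1.6482 \cdot 10^{11}$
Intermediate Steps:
$l{\left(B,Q \right)} = 296 + Q^{2} + B \left(164 + B\right) \left(B + Q\right)$ ($l{\left(B,Q \right)} = \left(\left(B + Q\right) \left(164 + B\right) B + Q^{2}\right) + 296 = \left(\left(164 + B\right) \left(B + Q\right) B + Q^{2}\right) + 296 = \left(B \left(164 + B\right) \left(B + Q\right) + Q^{2}\right) + 296 = \left(Q^{2} + B \left(164 + B\right) \left(B + Q\right)\right) + 296 = 296 + Q^{2} + B \left(164 + B\right) \left(B + Q\right)$)
$\left(l{\left(\sqrt{93 + 286},242 \right)} - 309699\right) \left(336551 - 95248\right) = \left(\left(296 + \left(\sqrt{93 + 286}\right)^{3} + 242^{2} + 164 \left(\sqrt{93 + 286}\right)^{2} + 242 \left(\sqrt{93 + 286}\right)^{2} + 164 \sqrt{93 + 286} \cdot 242\right) - 309699\right) \left(336551 - 95248\right) = \left(\left(296 + \left(\sqrt{379}\right)^{3} + 58564 + 164 \left(\sqrt{379}\right)^{2} + 242 \left(\sqrt{379}\right)^{2} + 164 \sqrt{379} \cdot 242\right) - 309699\right) 241303 = \left(\left(296 + 379 \sqrt{379} + 58564 + 164 \cdot 379 + 242 \cdot 379 + 39688 \sqrt{379}\right) - 309699\right) 241303 = \left(\left(296 + 379 \sqrt{379} + 58564 + 62156 + 91718 + 39688 \sqrt{379}\right) - 309699\right) 241303 = \left(\left(212734 + 40067 \sqrt{379}\right) - 309699\right) 241303 = \left(-96965 + 40067 \sqrt{379}\right) 241303 = -23397945395 + 9668287301 \sqrt{379}$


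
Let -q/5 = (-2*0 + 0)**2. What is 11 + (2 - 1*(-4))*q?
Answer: 11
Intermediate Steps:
q = 0 (q = -5*(-2*0 + 0)**2 = -5*(0 + 0)**2 = -5*0**2 = -5*0 = 0)
11 + (2 - 1*(-4))*q = 11 + (2 - 1*(-4))*0 = 11 + (2 + 4)*0 = 11 + 6*0 = 11 + 0 = 11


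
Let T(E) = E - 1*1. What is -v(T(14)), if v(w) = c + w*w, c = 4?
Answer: -173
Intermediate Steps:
T(E) = -1 + E (T(E) = E - 1 = -1 + E)
v(w) = 4 + w**2 (v(w) = 4 + w*w = 4 + w**2)
-v(T(14)) = -(4 + (-1 + 14)**2) = -(4 + 13**2) = -(4 + 169) = -1*173 = -173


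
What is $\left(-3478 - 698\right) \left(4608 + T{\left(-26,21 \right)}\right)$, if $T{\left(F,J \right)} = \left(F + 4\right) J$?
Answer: $-17313696$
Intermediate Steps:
$T{\left(F,J \right)} = J \left(4 + F\right)$ ($T{\left(F,J \right)} = \left(4 + F\right) J = J \left(4 + F\right)$)
$\left(-3478 - 698\right) \left(4608 + T{\left(-26,21 \right)}\right) = \left(-3478 - 698\right) \left(4608 + 21 \left(4 - 26\right)\right) = - 4176 \left(4608 + 21 \left(-22\right)\right) = - 4176 \left(4608 - 462\right) = \left(-4176\right) 4146 = -17313696$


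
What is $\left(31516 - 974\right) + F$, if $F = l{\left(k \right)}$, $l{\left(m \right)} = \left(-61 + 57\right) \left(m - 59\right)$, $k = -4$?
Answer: $30794$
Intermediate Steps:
$l{\left(m \right)} = 236 - 4 m$ ($l{\left(m \right)} = - 4 \left(-59 + m\right) = 236 - 4 m$)
$F = 252$ ($F = 236 - -16 = 236 + 16 = 252$)
$\left(31516 - 974\right) + F = \left(31516 - 974\right) + 252 = 30542 + 252 = 30794$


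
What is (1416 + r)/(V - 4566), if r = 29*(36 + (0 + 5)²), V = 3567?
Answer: -3185/999 ≈ -3.1882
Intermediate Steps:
r = 1769 (r = 29*(36 + 5²) = 29*(36 + 25) = 29*61 = 1769)
(1416 + r)/(V - 4566) = (1416 + 1769)/(3567 - 4566) = 3185/(-999) = 3185*(-1/999) = -3185/999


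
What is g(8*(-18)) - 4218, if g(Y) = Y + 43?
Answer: -4319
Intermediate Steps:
g(Y) = 43 + Y
g(8*(-18)) - 4218 = (43 + 8*(-18)) - 4218 = (43 - 144) - 4218 = -101 - 4218 = -4319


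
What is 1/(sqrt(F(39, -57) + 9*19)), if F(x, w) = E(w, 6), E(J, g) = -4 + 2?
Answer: 1/13 ≈ 0.076923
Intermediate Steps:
E(J, g) = -2
F(x, w) = -2
1/(sqrt(F(39, -57) + 9*19)) = 1/(sqrt(-2 + 9*19)) = 1/(sqrt(-2 + 171)) = 1/(sqrt(169)) = 1/13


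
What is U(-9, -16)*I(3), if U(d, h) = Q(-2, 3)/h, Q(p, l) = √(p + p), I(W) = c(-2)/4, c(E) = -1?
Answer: I/32 ≈ 0.03125*I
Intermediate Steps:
I(W) = -¼ (I(W) = -1/4 = -1*¼ = -¼)
Q(p, l) = √2*√p (Q(p, l) = √(2*p) = √2*√p)
U(d, h) = 2*I/h (U(d, h) = (√2*√(-2))/h = (√2*(I*√2))/h = (2*I)/h = 2*I/h)
U(-9, -16)*I(3) = (2*I/(-16))*(-¼) = (2*I*(-1/16))*(-¼) = -I/8*(-¼) = I/32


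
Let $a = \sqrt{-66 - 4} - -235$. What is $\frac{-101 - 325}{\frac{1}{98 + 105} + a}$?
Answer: $- \frac{2062759734}{1139373533} + \frac{8777517 i \sqrt{70}}{1139373533} \approx -1.8104 + 0.064455 i$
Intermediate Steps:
$a = 235 + i \sqrt{70}$ ($a = \sqrt{-70} + 235 = i \sqrt{70} + 235 = 235 + i \sqrt{70} \approx 235.0 + 8.3666 i$)
$\frac{-101 - 325}{\frac{1}{98 + 105} + a} = \frac{-101 - 325}{\frac{1}{98 + 105} + \left(235 + i \sqrt{70}\right)} = - \frac{426}{\frac{1}{203} + \left(235 + i \sqrt{70}\right)} = - \frac{426}{\frac{47706}{203} + i \sqrt{70}}$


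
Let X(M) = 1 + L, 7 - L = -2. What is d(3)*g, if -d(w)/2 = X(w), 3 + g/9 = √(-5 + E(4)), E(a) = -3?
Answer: 540 - 360*I*√2 ≈ 540.0 - 509.12*I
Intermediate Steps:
L = 9 (L = 7 - 1*(-2) = 7 + 2 = 9)
g = -27 + 18*I*√2 (g = -27 + 9*√(-5 - 3) = -27 + 9*√(-8) = -27 + 9*(2*I*√2) = -27 + 18*I*√2 ≈ -27.0 + 25.456*I)
X(M) = 10 (X(M) = 1 + 9 = 10)
d(w) = -20 (d(w) = -2*10 = -20)
d(3)*g = -20*(-27 + 18*I*√2) = 540 - 360*I*√2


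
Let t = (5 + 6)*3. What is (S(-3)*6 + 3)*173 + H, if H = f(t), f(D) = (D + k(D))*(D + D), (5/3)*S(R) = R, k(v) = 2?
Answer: 4803/5 ≈ 960.60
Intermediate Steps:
t = 33 (t = 11*3 = 33)
S(R) = 3*R/5
f(D) = 2*D*(2 + D) (f(D) = (D + 2)*(D + D) = (2 + D)*(2*D) = 2*D*(2 + D))
H = 2310 (H = 2*33*(2 + 33) = 2*33*35 = 2310)
(S(-3)*6 + 3)*173 + H = (((3/5)*(-3))*6 + 3)*173 + 2310 = (-9/5*6 + 3)*173 + 2310 = (-54/5 + 3)*173 + 2310 = -39/5*173 + 2310 = -6747/5 + 2310 = 4803/5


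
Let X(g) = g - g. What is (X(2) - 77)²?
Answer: 5929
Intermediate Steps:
X(g) = 0
(X(2) - 77)² = (0 - 77)² = (-77)² = 5929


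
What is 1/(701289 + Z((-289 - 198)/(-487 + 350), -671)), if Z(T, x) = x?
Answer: 1/700618 ≈ 1.4273e-6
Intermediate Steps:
1/(701289 + Z((-289 - 198)/(-487 + 350), -671)) = 1/(701289 - 671) = 1/700618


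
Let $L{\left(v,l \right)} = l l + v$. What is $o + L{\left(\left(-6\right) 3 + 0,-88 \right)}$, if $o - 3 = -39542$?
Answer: $-31813$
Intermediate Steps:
$o = -39539$ ($o = 3 - 39542 = -39539$)
$L{\left(v,l \right)} = v + l^{2}$ ($L{\left(v,l \right)} = l^{2} + v = v + l^{2}$)
$o + L{\left(\left(-6\right) 3 + 0,-88 \right)} = -39539 + \left(\left(\left(-6\right) 3 + 0\right) + \left(-88\right)^{2}\right) = -39539 + \left(\left(-18 + 0\right) + 7744\right) = -39539 + \left(-18 + 7744\right) = -39539 + 7726 = -31813$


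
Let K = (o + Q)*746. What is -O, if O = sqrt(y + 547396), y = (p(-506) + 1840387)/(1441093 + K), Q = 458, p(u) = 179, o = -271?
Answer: -3*sqrt(16883354214080070)/526865 ≈ -739.86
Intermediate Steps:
K = 139502 (K = (-271 + 458)*746 = 187*746 = 139502)
y = 613522/526865 (y = (179 + 1840387)/(1441093 + 139502) = 1840566/1580595 = 1840566*(1/1580595) = 613522/526865 ≈ 1.1645)
O = 3*sqrt(16883354214080070)/526865 (O = sqrt(613522/526865 + 547396) = sqrt(288404407062/526865) = 3*sqrt(16883354214080070)/526865 ≈ 739.86)
-O = -3*sqrt(16883354214080070)/526865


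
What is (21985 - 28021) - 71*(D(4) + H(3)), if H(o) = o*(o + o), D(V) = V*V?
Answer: -8450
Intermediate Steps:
D(V) = V²
H(o) = 2*o² (H(o) = o*(2*o) = 2*o²)
(21985 - 28021) - 71*(D(4) + H(3)) = (21985 - 28021) - 71*(4² + 2*3²) = -6036 - 71*(16 + 2*9) = -6036 - 71*(16 + 18) = -6036 - 71*34 = -6036 - 2414 = -8450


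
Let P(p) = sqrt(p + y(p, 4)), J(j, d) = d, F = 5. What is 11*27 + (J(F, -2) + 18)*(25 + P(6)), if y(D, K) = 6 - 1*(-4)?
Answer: 761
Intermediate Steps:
y(D, K) = 10 (y(D, K) = 6 + 4 = 10)
P(p) = sqrt(10 + p) (P(p) = sqrt(p + 10) = sqrt(10 + p))
11*27 + (J(F, -2) + 18)*(25 + P(6)) = 11*27 + (-2 + 18)*(25 + sqrt(10 + 6)) = 297 + 16*(25 + sqrt(16)) = 297 + 16*(25 + 4) = 297 + 16*29 = 297 + 464 = 761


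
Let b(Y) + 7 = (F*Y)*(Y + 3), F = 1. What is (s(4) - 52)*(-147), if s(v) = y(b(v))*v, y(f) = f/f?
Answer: 7056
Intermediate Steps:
b(Y) = -7 + Y*(3 + Y) (b(Y) = -7 + (1*Y)*(Y + 3) = -7 + Y*(3 + Y))
y(f) = 1
s(v) = v (s(v) = 1*v = v)
(s(4) - 52)*(-147) = (4 - 52)*(-147) = -48*(-147) = 7056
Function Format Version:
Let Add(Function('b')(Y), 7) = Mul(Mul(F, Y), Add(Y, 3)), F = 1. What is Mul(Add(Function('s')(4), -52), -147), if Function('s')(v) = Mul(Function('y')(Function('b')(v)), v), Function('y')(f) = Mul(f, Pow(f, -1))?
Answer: 7056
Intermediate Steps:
Function('b')(Y) = Add(-7, Mul(Y, Add(3, Y))) (Function('b')(Y) = Add(-7, Mul(Mul(1, Y), Add(Y, 3))) = Add(-7, Mul(Y, Add(3, Y))))
Function('y')(f) = 1
Function('s')(v) = v (Function('s')(v) = Mul(1, v) = v)
Mul(Add(Function('s')(4), -52), -147) = Mul(Add(4, -52), -147) = Mul(-48, -147) = 7056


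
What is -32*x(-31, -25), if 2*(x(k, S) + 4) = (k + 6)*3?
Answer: 1328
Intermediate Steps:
x(k, S) = 5 + 3*k/2 (x(k, S) = -4 + ((k + 6)*3)/2 = -4 + ((6 + k)*3)/2 = -4 + (18 + 3*k)/2 = -4 + (9 + 3*k/2) = 5 + 3*k/2)
-32*x(-31, -25) = -32*(5 + (3/2)*(-31)) = -32*(5 - 93/2) = -32*(-83/2) = 1328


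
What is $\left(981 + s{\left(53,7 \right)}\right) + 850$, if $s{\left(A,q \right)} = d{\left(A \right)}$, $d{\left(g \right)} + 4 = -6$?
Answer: $1821$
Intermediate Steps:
$d{\left(g \right)} = -10$ ($d{\left(g \right)} = -4 - 6 = -10$)
$s{\left(A,q \right)} = -10$
$\left(981 + s{\left(53,7 \right)}\right) + 850 = \left(981 - 10\right) + 850 = 971 + 850 = 1821$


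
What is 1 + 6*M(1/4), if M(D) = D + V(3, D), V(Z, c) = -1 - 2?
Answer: -31/2 ≈ -15.500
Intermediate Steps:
V(Z, c) = -3
M(D) = -3 + D (M(D) = D - 3 = -3 + D)
1 + 6*M(1/4) = 1 + 6*(-3 + 1/4) = 1 + 6*(-3 + ¼) = 1 + 6*(-11/4) = 1 - 33/2 = -31/2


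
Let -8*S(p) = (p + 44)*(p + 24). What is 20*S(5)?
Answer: -7105/2 ≈ -3552.5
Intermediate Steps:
S(p) = -(24 + p)*(44 + p)/8 (S(p) = -(p + 44)*(p + 24)/8 = -(44 + p)*(24 + p)/8 = -(24 + p)*(44 + p)/8)
20*S(5) = 20*(-132 - 17/2*5 - ⅛*5²) = 20*(-132 - 85/2 - ⅛*25) = 20*(-132 - 85/2 - 25/8) = 20*(-1421/8) = -7105/2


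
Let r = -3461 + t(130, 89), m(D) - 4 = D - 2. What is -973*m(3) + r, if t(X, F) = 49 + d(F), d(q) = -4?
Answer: -8281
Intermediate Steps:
t(X, F) = 45 (t(X, F) = 49 - 4 = 45)
m(D) = 2 + D (m(D) = 4 + (D - 2) = 4 + (-2 + D) = 2 + D)
r = -3416 (r = -3461 + 45 = -3416)
-973*m(3) + r = -973*(2 + 3) - 3416 = -973*5 - 3416 = -4865 - 3416 = -8281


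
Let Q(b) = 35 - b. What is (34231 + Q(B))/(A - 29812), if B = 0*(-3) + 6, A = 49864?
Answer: 2855/1671 ≈ 1.7086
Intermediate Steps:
B = 6 (B = 0 + 6 = 6)
(34231 + Q(B))/(A - 29812) = (34231 + (35 - 1*6))/(49864 - 29812) = (34231 + (35 - 6))/20052 = (34231 + 29)*(1/20052) = 34260*(1/20052) = 2855/1671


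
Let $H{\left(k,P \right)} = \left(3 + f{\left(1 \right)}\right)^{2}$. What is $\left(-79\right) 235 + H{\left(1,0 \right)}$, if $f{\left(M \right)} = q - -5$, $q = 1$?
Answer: $-18484$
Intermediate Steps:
$f{\left(M \right)} = 6$ ($f{\left(M \right)} = 1 - -5 = 1 + 5 = 6$)
$H{\left(k,P \right)} = 81$ ($H{\left(k,P \right)} = \left(3 + 6\right)^{2} = 9^{2} = 81$)
$\left(-79\right) 235 + H{\left(1,0 \right)} = \left(-79\right) 235 + 81 = -18565 + 81 = -18484$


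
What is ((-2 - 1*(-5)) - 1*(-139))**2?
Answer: 20164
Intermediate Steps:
((-2 - 1*(-5)) - 1*(-139))**2 = ((-2 + 5) + 139)**2 = (3 + 139)**2 = 142**2 = 20164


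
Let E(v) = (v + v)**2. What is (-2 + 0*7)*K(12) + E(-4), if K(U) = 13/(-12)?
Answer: 397/6 ≈ 66.167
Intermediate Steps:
K(U) = -13/12 (K(U) = 13*(-1/12) = -13/12)
E(v) = 4*v**2 (E(v) = (2*v)**2 = 4*v**2)
(-2 + 0*7)*K(12) + E(-4) = (-2 + 0*7)*(-13/12) + 4*(-4)**2 = (-2 + 0)*(-13/12) + 4*16 = -2*(-13/12) + 64 = 13/6 + 64 = 397/6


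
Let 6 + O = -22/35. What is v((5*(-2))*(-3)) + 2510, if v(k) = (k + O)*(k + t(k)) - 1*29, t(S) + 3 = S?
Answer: 133461/35 ≈ 3813.2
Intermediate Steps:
t(S) = -3 + S
O = -232/35 (O = -6 - 22/35 = -232/35 ≈ -6.6286)
v(k) = -29 + (-3 + 2*k)*(-232/35 + k) (v(k) = (k - 232/35)*(k + (-3 + k)) - 1*29 = (-232/35 + k)*(-3 + 2*k) - 29 = (-3 + 2*k)*(-232/35 + k) - 29 = -29 + (-3 + 2*k)*(-232/35 + k))
v((5*(-2))*(-3)) + 2510 = (-319/35 + 2*((5*(-2))*(-3))**2 - 569*5*(-2)*(-3)/35) + 2510 = (-319/35 + 2*(-10*(-3))**2 - (-1138)*(-3)/7) + 2510 = (-319/35 + 2*30**2 - 569/35*30) + 2510 = (-319/35 + 2*900 - 3414/7) + 2510 = (-319/35 + 1800 - 3414/7) + 2510 = 45611/35 + 2510 = 133461/35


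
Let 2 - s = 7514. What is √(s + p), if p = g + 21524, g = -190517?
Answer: 41*I*√105 ≈ 420.13*I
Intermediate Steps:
s = -7512 (s = 2 - 1*7514 = 2 - 7514 = -7512)
p = -168993 (p = -190517 + 21524 = -168993)
√(s + p) = √(-7512 - 168993) = √(-176505) = 41*I*√105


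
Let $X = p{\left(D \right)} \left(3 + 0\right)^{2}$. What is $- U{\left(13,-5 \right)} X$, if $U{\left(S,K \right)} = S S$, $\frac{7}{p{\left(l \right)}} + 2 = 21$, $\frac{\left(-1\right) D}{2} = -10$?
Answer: $- \frac{10647}{19} \approx -560.37$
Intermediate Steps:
$D = 20$ ($D = \left(-2\right) \left(-10\right) = 20$)
$p{\left(l \right)} = \frac{7}{19}$ ($p{\left(l \right)} = \frac{7}{-2 + 21} = \frac{7}{19}$)
$U{\left(S,K \right)} = S^{2}$
$X = \frac{63}{19}$ ($X = \frac{7 \left(3 + 0\right)^{2}}{19} = \frac{7 \cdot 3^{2}}{19} = \frac{7}{19} \cdot 9 = \frac{63}{19} \approx 3.3158$)
$- U{\left(13,-5 \right)} X = - \frac{13^{2} \cdot 63}{19} = - \frac{169 \cdot 63}{19} = \left(-1\right) \frac{10647}{19} = - \frac{10647}{19}$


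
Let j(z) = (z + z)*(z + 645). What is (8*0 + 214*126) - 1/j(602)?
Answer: 40483426031/1501388 ≈ 26964.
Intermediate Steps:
j(z) = 2*z*(645 + z) (j(z) = (2*z)*(645 + z) = 2*z*(645 + z))
(8*0 + 214*126) - 1/j(602) = (8*0 + 214*126) - 1/(2*602*(645 + 602)) = (0 + 26964) - 1/(2*602*1247) = 26964 - 1/1501388 = 40483426031/1501388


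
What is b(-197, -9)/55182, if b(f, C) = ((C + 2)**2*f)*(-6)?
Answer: 9653/9197 ≈ 1.0496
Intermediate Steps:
b(f, C) = -6*f*(2 + C)**2 (b(f, C) = ((2 + C)**2*f)*(-6) = (f*(2 + C)**2)*(-6) = -6*f*(2 + C)**2)
b(-197, -9)/55182 = -6*(-197)*(2 - 9)**2/55182 = -6*(-197)*(-7)**2*(1/55182) = -6*(-197)*49*(1/55182) = 57918*(1/55182) = 9653/9197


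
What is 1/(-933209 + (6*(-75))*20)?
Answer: -1/942209 ≈ -1.0613e-6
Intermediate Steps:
1/(-933209 + (6*(-75))*20) = 1/(-933209 - 450*20) = 1/(-933209 - 9000) = 1/(-942209) = -1/942209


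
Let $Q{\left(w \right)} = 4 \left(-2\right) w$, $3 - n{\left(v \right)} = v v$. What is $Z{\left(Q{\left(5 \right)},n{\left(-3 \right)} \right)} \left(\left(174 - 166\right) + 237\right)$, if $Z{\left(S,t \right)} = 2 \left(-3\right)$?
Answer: $-1470$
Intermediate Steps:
$n{\left(v \right)} = 3 - v^{2}$ ($n{\left(v \right)} = 3 - v v = 3 - v^{2}$)
$Q{\left(w \right)} = - 8 w$
$Z{\left(S,t \right)} = -6$
$Z{\left(Q{\left(5 \right)},n{\left(-3 \right)} \right)} \left(\left(174 - 166\right) + 237\right) = - 6 \left(\left(174 - 166\right) + 237\right) = - 6 \left(8 + 237\right) = \left(-6\right) 245 = -1470$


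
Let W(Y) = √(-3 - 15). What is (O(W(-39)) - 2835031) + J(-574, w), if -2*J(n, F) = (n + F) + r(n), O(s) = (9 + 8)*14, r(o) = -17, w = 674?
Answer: -5669669/2 ≈ -2.8348e+6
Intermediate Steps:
W(Y) = 3*I*√2 (W(Y) = √(-18) = 3*I*√2)
O(s) = 238 (O(s) = 17*14 = 238)
J(n, F) = 17/2 - F/2 - n/2 (J(n, F) = -((n + F) - 17)/2 = -((F + n) - 17)/2 = -(-17 + F + n)/2 = 17/2 - F/2 - n/2)
(O(W(-39)) - 2835031) + J(-574, w) = (238 - 2835031) + (17/2 - ½*674 - ½*(-574)) = -2834793 + (17/2 - 337 + 287) = -2834793 - 83/2 = -5669669/2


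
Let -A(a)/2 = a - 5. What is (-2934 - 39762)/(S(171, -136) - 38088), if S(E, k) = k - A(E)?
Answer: 10674/9473 ≈ 1.1268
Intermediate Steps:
A(a) = 10 - 2*a (A(a) = -2*(a - 5) = -2*(-5 + a) = 10 - 2*a)
S(E, k) = -10 + k + 2*E (S(E, k) = k - (10 - 2*E) = k + (-10 + 2*E) = -10 + k + 2*E)
(-2934 - 39762)/(S(171, -136) - 38088) = (-2934 - 39762)/((-10 - 136 + 2*171) - 38088) = -42696/((-10 - 136 + 342) - 38088) = -42696/(196 - 38088) = -42696/(-37892) = -42696*(-1/37892) = 10674/9473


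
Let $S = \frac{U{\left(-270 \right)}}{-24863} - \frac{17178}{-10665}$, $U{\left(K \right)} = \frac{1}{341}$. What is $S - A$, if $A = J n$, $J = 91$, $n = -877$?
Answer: $\frac{2405455154704358}{30140296065} \approx 79809.0$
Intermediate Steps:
$U{\left(K \right)} = \frac{1}{341}$
$S = \frac{48546644903}{30140296065}$ ($S = \frac{1}{341 \left(-24863\right)} - \frac{17178}{-10665} = \frac{1}{341} \left(- \frac{1}{24863}\right) - - \frac{5726}{3555} = - \frac{1}{8478283} + \frac{5726}{3555} = \frac{48546644903}{30140296065} \approx 1.6107$)
$A = -79807$ ($A = 91 \left(-877\right) = -79807$)
$S - A = \frac{48546644903}{30140296065} - -79807 = \frac{48546644903}{30140296065} + 79807 = \frac{2405455154704358}{30140296065}$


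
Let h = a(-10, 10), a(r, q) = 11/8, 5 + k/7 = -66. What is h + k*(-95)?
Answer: 377731/8 ≈ 47216.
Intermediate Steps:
k = -497 (k = -35 + 7*(-66) = -35 - 462 = -497)
a(r, q) = 11/8 (a(r, q) = 11*(1/8) = 11/8)
h = 11/8 ≈ 1.3750
h + k*(-95) = 11/8 - 497*(-95) = 11/8 + 47215 = 377731/8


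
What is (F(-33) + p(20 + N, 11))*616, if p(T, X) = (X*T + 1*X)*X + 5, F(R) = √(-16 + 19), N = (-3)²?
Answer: 2239160 + 616*√3 ≈ 2.2402e+6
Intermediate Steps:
N = 9
F(R) = √3
p(T, X) = 5 + X*(X + T*X) (p(T, X) = (T*X + X)*X + 5 = (X + T*X)*X + 5 = X*(X + T*X) + 5 = 5 + X*(X + T*X))
(F(-33) + p(20 + N, 11))*616 = (√3 + (5 + 11² + (20 + 9)*11²))*616 = (√3 + (5 + 121 + 29*121))*616 = (√3 + (5 + 121 + 3509))*616 = (√3 + 3635)*616 = (3635 + √3)*616 = 2239160 + 616*√3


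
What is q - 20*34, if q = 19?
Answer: -661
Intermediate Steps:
q - 20*34 = 19 - 20*34 = 19 - 680 = -661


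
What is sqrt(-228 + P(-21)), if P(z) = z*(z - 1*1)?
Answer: 3*sqrt(26) ≈ 15.297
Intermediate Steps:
P(z) = z*(-1 + z) (P(z) = z*(z - 1) = z*(-1 + z))
sqrt(-228 + P(-21)) = sqrt(-228 - 21*(-1 - 21)) = sqrt(-228 - 21*(-22)) = sqrt(-228 + 462) = sqrt(234) = 3*sqrt(26)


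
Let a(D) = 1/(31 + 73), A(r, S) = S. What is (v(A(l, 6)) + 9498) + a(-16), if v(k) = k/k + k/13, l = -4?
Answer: 987945/104 ≈ 9499.5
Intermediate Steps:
a(D) = 1/104
v(k) = 1 + k/13 (v(k) = 1 + k*(1/13) = 1 + k/13)
(v(A(l, 6)) + 9498) + a(-16) = ((1 + (1/13)*6) + 9498) + 1/104 = ((1 + 6/13) + 9498) + 1/104 = (19/13 + 9498) + 1/104 = 123493/13 + 1/104 = 987945/104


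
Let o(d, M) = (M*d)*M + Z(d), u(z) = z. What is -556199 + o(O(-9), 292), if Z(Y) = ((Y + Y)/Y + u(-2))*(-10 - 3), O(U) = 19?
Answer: 1063817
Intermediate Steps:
Z(Y) = 0 (Z(Y) = ((Y + Y)/Y - 2)*(-10 - 3) = ((2*Y)/Y - 2)*(-13) = (2 - 2)*(-13) = 0*(-13) = 0)
o(d, M) = d*M² (o(d, M) = (M*d)*M + 0 = d*M² + 0 = d*M²)
-556199 + o(O(-9), 292) = -556199 + 19*292² = -556199 + 19*85264 = -556199 + 1620016 = 1063817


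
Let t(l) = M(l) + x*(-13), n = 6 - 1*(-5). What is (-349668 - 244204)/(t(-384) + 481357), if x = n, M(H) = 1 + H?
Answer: -593872/480831 ≈ -1.2351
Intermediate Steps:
n = 11 (n = 6 + 5 = 11)
x = 11
t(l) = -142 + l (t(l) = (1 + l) + 11*(-13) = (1 + l) - 143 = -142 + l)
(-349668 - 244204)/(t(-384) + 481357) = (-349668 - 244204)/((-142 - 384) + 481357) = -593872/(-526 + 481357) = -593872/480831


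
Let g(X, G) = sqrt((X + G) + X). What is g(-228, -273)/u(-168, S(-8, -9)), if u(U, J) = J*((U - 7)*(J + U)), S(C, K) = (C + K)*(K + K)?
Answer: -I/273700 ≈ -3.6536e-6*I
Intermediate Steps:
S(C, K) = 2*K*(C + K) (S(C, K) = (C + K)*(2*K) = 2*K*(C + K))
u(U, J) = J*(-7 + U)*(J + U) (u(U, J) = J*((-7 + U)*(J + U)) = J*(-7 + U)*(J + U))
g(X, G) = sqrt(G + 2*X) (g(X, G) = sqrt((G + X) + X) = sqrt(G + 2*X))
g(-228, -273)/u(-168, S(-8, -9)) = sqrt(-273 + 2*(-228))/(((2*(-9)*(-8 - 9))*((-168)**2 - 14*(-9)*(-8 - 9) - 7*(-168) + (2*(-9)*(-8 - 9))*(-168)))) = sqrt(-273 - 456)/(((2*(-9)*(-17))*(28224 - 14*(-9)*(-17) + 1176 + (2*(-9)*(-17))*(-168)))) = sqrt(-729)/((306*(28224 - 7*306 + 1176 + 306*(-168)))) = (27*I)/((306*(28224 - 2142 + 1176 - 51408))) = (27*I)/((306*(-24150))) = (27*I)/(-7389900) = (27*I)*(-1/7389900) = -I/273700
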